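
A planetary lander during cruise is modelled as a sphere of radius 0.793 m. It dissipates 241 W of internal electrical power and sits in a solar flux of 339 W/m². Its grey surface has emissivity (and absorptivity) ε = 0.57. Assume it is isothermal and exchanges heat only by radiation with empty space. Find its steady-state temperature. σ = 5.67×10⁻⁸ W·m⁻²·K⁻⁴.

T ≈ 222 K

At steady state, absorbed solar power + internal power = radiated power.
Absorbed: α·S·A_cross = 0.57·339·1.976 = 381.7 W (cross-section πr²).
Total input = 381.7 + 241 = 622.7 W.
Radiated: εσ·A_surf·T⁴ with A_surf = 4πr² = 7.902 m².
T⁴ = 622.7/(0.57·5.67×10⁻⁸·7.902) = 2.438×10⁹ K⁴.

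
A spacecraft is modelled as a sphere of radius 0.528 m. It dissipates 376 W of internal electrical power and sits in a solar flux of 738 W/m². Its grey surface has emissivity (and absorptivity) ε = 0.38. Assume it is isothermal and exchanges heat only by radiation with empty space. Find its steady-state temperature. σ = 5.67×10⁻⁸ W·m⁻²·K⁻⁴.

At steady state, absorbed solar power + internal power = radiated power.
Absorbed: α·S·A_cross = 0.38·738·0.8758 = 245.6 W (cross-section πr²).
Total input = 245.6 + 376 = 621.6 W.
Radiated: εσ·A_surf·T⁴ with A_surf = 4πr² = 3.503 m².
T⁴ = 621.6/(0.38·5.67×10⁻⁸·3.503) = 8.235×10⁹ K⁴.

T ≈ 301 K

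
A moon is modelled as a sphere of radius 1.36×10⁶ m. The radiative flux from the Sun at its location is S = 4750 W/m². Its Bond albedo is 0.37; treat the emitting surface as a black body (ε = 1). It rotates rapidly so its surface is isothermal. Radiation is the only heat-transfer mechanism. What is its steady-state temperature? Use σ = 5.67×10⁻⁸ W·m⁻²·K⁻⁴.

At equilibrium, absorbed power = emitted power.
Absorbing cross-section = πr² = 5.811×10¹² m²; emitting surface = 4πr² = 2.324×10¹³ m² (ratio 4).
(1−a)S·A_cross = εσ·A_surf·T⁴  ⇒  T⁴ = (1−a)S/(4σ).
T⁴ = 0.630·4750/(4·5.67×10⁻⁸) = 1.319×10¹⁰ K⁴.
T = (1.319×10¹⁰)^(1/4).

T ≈ 339 K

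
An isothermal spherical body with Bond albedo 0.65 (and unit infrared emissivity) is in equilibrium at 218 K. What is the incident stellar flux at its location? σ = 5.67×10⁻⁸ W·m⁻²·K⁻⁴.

S ≈ 1460 W/m²

(1−a)S·πr² = σ·4πr²·T⁴ ⇒ S = 4σT⁴/(1−a).
S = 4·5.67×10⁻⁸·2.259×10⁹/0.350.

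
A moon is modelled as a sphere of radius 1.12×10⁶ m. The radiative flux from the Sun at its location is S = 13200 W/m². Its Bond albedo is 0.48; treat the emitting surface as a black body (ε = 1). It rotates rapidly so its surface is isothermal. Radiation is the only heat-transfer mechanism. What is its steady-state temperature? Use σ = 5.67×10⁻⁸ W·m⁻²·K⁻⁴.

T ≈ 417 K

At equilibrium, absorbed power = emitted power.
Absorbing cross-section = πr² = 3.941×10¹² m²; emitting surface = 4πr² = 1.576×10¹³ m² (ratio 4).
(1−a)S·A_cross = εσ·A_surf·T⁴  ⇒  T⁴ = (1−a)S/(4σ).
T⁴ = 0.520·13200/(4·5.67×10⁻⁸) = 3.026×10¹⁰ K⁴.
T = (3.026×10¹⁰)^(1/4).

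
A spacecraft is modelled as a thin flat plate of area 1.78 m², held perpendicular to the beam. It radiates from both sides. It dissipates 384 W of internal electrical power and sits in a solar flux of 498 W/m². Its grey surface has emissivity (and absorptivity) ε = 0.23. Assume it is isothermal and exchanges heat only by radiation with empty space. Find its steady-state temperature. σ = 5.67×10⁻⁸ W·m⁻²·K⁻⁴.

T ≈ 335 K

At steady state, absorbed solar power + internal power = radiated power.
Absorbed: α·S·A_cross = 0.23·498·1.780 = 203.9 W (cross-section A).
Total input = 203.9 + 384 = 587.9 W.
Radiated: εσ·A_surf·T⁴ with A_surf = 2A = 3.560 m².
T⁴ = 587.9/(0.23·5.67×10⁻⁸·3.560) = 1.266×10¹⁰ K⁴.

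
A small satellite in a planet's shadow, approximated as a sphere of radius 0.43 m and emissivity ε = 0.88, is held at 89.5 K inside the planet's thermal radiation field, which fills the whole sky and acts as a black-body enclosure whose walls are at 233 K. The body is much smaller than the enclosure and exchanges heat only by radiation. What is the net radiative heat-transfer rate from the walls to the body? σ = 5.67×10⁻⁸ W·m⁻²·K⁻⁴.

P_net ≈ 334 W

For a small grey body in a large enclosure: P_net = εσA(T_body⁴ − T_wall⁴).
A = 4πr² = 2.324 m²; T_body⁴ − T_wall⁴ = 6.416×10⁷ − 2.947×10⁹ = -2.883×10⁹ K⁴.
|P_net| = 0.88·5.67×10⁻⁸·2.324·2.883×10⁹.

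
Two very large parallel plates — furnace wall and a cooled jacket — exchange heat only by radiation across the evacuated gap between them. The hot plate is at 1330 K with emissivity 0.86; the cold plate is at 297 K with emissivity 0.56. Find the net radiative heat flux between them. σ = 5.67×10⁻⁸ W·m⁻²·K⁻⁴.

q ≈ 90800 W/m²

For two infinite grey parallel plates, q = σ(T₁⁴ − T₂⁴)/(1/ε₁ + 1/ε₂ − 1).
T₁⁴ − T₂⁴ = 3.129×10¹² − 7.781×10⁹ = 3.121×10¹² K⁴.
1/ε₁ + 1/ε₂ − 1 = 1.163 + 1.786 − 1 = 1.949.
q = 5.67×10⁻⁸ × 3.121×10¹² / 1.949.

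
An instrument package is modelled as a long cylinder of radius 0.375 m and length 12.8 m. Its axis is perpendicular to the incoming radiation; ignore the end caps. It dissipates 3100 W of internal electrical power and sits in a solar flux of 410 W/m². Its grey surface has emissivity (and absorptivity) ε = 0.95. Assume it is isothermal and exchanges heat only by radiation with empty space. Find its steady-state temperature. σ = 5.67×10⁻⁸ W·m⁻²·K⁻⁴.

T ≈ 255 K

At steady state, absorbed solar power + internal power = radiated power.
Absorbed: α·S·A_cross = 0.95·410·9.600 = 3739 W (cross-section 2rL).
Total input = 3739 + 3100 = 6839 W.
Radiated: εσ·A_surf·T⁴ with A_surf = 2πrL = 30.16 m².
T⁴ = 6839/(0.95·5.67×10⁻⁸·30.16) = 4.210×10⁹ K⁴.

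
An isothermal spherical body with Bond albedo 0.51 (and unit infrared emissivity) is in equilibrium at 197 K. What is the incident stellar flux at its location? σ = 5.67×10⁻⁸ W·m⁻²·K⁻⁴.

S ≈ 697 W/m²

(1−a)S·πr² = σ·4πr²·T⁴ ⇒ S = 4σT⁴/(1−a).
S = 4·5.67×10⁻⁸·1.506×10⁹/0.490.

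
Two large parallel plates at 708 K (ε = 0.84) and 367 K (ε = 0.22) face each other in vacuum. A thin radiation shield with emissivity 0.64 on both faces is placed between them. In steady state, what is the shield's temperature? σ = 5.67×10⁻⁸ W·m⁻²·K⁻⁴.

In steady state the net flux on the hot side equals that on the cold side.
σ(T₁⁴−T_s⁴)/D₁ = σ(T_s⁴−T₂⁴)/D₂, with D₁ = 1/ε₁+1/ε_s−1 = 1.753, D₂ = 1/ε_s+1/ε₂−1 = 5.108.
Solve for T_s⁴: T_s⁴ = (D₂·T₁⁴ + D₁·T₂⁴)/(D₁+D₂) = 1.917×10¹¹ K⁴.

T_s ≈ 662 K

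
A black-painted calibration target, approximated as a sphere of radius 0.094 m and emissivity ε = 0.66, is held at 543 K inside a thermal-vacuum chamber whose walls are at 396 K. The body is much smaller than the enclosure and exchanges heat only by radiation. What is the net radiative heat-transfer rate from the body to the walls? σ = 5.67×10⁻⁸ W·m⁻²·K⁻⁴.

For a small grey body in a large enclosure: P_net = εσA(T_body⁴ − T_wall⁴).
A = 4πr² = 0.1110 m²; T_body⁴ − T_wall⁴ = 8.694×10¹⁰ − 2.459×10¹⁰ = 6.234×10¹⁰ K⁴.
|P_net| = 0.66·5.67×10⁻⁸·0.1110·6.234×10¹⁰.

P_net ≈ 259 W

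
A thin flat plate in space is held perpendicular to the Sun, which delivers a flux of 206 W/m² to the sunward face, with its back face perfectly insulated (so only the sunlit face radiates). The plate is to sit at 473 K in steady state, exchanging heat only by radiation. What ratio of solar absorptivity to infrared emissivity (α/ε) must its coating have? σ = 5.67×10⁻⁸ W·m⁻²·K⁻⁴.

Balance: αS·A = εσ·1A·T⁴ ⇒ α/ε = σT⁴/S.
α/ε = 5.67×10⁻⁸·(473)⁴/206 = 5.67×10⁻⁸·5.005×10¹⁰/206.

α/ε ≈ 13.8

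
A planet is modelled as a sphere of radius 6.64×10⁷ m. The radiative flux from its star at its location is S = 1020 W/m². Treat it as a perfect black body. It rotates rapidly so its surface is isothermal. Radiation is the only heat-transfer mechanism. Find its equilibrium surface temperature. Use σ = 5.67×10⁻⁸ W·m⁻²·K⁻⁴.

T ≈ 259 K

At equilibrium, absorbed power = emitted power.
Absorbing cross-section = πr² = 1.385×10¹⁶ m²; emitting surface = 4πr² = 5.540×10¹⁶ m² (ratio 4).
S·A_cross = εσ·A_surf·T⁴  ⇒  T⁴ = S/(4σ).
T⁴ = 1.00·1020/(4·5.67×10⁻⁸) = 4.497×10⁹ K⁴.
T = (4.497×10⁹)^(1/4).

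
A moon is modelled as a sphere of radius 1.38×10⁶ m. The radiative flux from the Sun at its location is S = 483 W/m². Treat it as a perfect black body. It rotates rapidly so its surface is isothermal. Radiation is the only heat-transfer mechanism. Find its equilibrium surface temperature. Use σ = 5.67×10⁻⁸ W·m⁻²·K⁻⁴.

At equilibrium, absorbed power = emitted power.
Absorbing cross-section = πr² = 5.983×10¹² m²; emitting surface = 4πr² = 2.393×10¹³ m² (ratio 4).
S·A_cross = εσ·A_surf·T⁴  ⇒  T⁴ = S/(4σ).
T⁴ = 1.00·483/(4·5.67×10⁻⁸) = 2.130×10⁹ K⁴.
T = (2.130×10⁹)^(1/4).

T ≈ 215 K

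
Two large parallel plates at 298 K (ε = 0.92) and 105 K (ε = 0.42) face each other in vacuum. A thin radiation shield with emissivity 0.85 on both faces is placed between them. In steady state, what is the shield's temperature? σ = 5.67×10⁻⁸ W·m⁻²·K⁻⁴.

T_s ≈ 270 K

In steady state the net flux on the hot side equals that on the cold side.
σ(T₁⁴−T_s⁴)/D₁ = σ(T_s⁴−T₂⁴)/D₂, with D₁ = 1/ε₁+1/ε_s−1 = 1.263, D₂ = 1/ε_s+1/ε₂−1 = 2.557.
Solve for T_s⁴: T_s⁴ = (D₂·T₁⁴ + D₁·T₂⁴)/(D₁+D₂) = 5.319×10⁹ K⁴.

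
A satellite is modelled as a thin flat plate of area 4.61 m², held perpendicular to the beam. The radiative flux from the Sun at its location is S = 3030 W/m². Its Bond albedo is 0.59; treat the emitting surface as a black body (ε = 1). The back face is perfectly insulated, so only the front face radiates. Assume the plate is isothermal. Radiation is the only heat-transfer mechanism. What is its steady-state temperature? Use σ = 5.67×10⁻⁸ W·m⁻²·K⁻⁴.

At equilibrium, absorbed power = emitted power.
Absorbing cross-section = A = 4.610 m²; emitting surface = A = 4.610 m² (ratio 1).
(1−a)S·A_cross = εσ·A_surf·T⁴  ⇒  T⁴ = (1−a)S/(1σ).
T⁴ = 0.410·3030/(1·5.67×10⁻⁸) = 2.191×10¹⁰ K⁴.
T = (2.191×10¹⁰)^(1/4).

T ≈ 385 K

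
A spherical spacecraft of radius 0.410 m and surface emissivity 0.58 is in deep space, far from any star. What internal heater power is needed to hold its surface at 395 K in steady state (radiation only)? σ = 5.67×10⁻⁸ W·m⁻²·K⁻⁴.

P = εσ·4πr²·T⁴.
4πr² = 2.112 m²; T⁴ = 2.434×10¹⁰ K⁴.
P = 0.58·5.67×10⁻⁸·2.112·2.434×10¹⁰.

P ≈ 1690 W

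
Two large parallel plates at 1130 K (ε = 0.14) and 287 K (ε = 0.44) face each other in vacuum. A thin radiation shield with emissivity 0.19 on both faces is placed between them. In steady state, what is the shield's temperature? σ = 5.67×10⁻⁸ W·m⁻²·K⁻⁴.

In steady state the net flux on the hot side equals that on the cold side.
σ(T₁⁴−T_s⁴)/D₁ = σ(T_s⁴−T₂⁴)/D₂, with D₁ = 1/ε₁+1/ε_s−1 = 11.41, D₂ = 1/ε_s+1/ε₂−1 = 6.536.
Solve for T_s⁴: T_s⁴ = (D₂·T₁⁴ + D₁·T₂⁴)/(D₁+D₂) = 5.983×10¹¹ K⁴.

T_s ≈ 879 K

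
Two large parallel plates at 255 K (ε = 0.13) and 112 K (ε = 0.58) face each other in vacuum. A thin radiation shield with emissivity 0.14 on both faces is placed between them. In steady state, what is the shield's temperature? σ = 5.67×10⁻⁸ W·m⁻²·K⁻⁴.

T_s ≈ 201 K

In steady state the net flux on the hot side equals that on the cold side.
σ(T₁⁴−T_s⁴)/D₁ = σ(T_s⁴−T₂⁴)/D₂, with D₁ = 1/ε₁+1/ε_s−1 = 13.84, D₂ = 1/ε_s+1/ε₂−1 = 7.867.
Solve for T_s⁴: T_s⁴ = (D₂·T₁⁴ + D₁·T₂⁴)/(D₁+D₂) = 1.633×10⁹ K⁴.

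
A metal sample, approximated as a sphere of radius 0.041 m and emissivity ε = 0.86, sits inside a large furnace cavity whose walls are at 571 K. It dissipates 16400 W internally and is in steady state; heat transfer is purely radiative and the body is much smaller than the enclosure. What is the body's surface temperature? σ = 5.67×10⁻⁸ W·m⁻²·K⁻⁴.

For a small grey body in a large enclosure, net radiated power = εσA(T⁴ − T_w⁴).
Steady state: P = εσA(T⁴ − T_w⁴) with A = 4πr² = 0.02112 m².
T⁴ = P/(εσA) + T_w⁴ = 16400/(0.86·5.67×10⁻⁸·0.02112) + (571)⁴
    = 1.592×10¹³ + 1.063×10¹¹ = 1.603×10¹³ K⁴.

T ≈ 2000 K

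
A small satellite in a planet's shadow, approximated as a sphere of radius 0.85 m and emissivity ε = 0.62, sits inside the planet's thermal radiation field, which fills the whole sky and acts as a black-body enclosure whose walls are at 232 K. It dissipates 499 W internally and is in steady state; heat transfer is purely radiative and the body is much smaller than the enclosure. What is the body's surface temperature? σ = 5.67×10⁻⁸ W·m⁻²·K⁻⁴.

T ≈ 258 K

For a small grey body in a large enclosure, net radiated power = εσA(T⁴ − T_w⁴).
Steady state: P = εσA(T⁴ − T_w⁴) with A = 4πr² = 9.079 m².
T⁴ = P/(εσA) + T_w⁴ = 499/(0.62·5.67×10⁻⁸·9.079) + (232)⁴
    = 1.563×10⁹ + 2.897×10⁹ = 4.460×10⁹ K⁴.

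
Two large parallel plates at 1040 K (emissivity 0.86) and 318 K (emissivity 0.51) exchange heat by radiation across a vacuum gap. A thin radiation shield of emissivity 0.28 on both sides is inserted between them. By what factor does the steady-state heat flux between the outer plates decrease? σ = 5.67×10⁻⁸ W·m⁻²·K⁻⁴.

Without shield: q₀ = σΔ(T⁴)/(1/ε₁+1/ε₂−1) with denominator 2.124.
With shield the two gaps are in series; the resistances add: (1/ε₁+1/ε_s−1)+(1/ε_s+1/ε₂−1) = 3.734+4.532 = 8.266.
Heat-flux ratio q₀/q = 8.266/2.124.

factor ≈ 3.89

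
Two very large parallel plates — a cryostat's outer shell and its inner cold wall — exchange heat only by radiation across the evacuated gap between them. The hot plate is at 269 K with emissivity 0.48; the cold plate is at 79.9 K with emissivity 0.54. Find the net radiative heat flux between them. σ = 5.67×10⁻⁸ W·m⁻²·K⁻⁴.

For two infinite grey parallel plates, q = σ(T₁⁴ − T₂⁴)/(1/ε₁ + 1/ε₂ − 1).
T₁⁴ − T₂⁴ = 5.236×10⁹ − 4.076×10⁷ = 5.195×10⁹ K⁴.
1/ε₁ + 1/ε₂ − 1 = 2.083 + 1.852 − 1 = 2.935.
q = 5.67×10⁻⁸ × 5.195×10⁹ / 2.935.

q ≈ 100 W/m²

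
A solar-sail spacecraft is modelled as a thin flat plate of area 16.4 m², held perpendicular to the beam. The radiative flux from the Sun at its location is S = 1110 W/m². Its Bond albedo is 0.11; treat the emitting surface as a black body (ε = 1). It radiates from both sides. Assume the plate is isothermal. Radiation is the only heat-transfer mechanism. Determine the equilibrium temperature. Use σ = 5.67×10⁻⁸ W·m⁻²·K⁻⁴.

T ≈ 306 K

At equilibrium, absorbed power = emitted power.
Absorbing cross-section = A = 16.40 m²; emitting surface = 2A = 32.80 m² (ratio 2).
(1−a)S·A_cross = εσ·A_surf·T⁴  ⇒  T⁴ = (1−a)S/(2σ).
T⁴ = 0.890·1110/(2·5.67×10⁻⁸) = 8.712×10⁹ K⁴.
T = (8.712×10⁹)^(1/4).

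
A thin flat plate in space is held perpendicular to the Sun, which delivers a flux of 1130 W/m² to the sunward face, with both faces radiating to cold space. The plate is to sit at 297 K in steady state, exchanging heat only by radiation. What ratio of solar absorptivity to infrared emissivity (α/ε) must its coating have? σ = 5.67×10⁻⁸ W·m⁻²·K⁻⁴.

Balance: αS·A = εσ·2A·T⁴ ⇒ α/ε = 2σT⁴/S.
α/ε = 2·5.67×10⁻⁸·(297)⁴/1130 = 2·5.67×10⁻⁸·7.781×10⁹/1130.

α/ε ≈ 0.781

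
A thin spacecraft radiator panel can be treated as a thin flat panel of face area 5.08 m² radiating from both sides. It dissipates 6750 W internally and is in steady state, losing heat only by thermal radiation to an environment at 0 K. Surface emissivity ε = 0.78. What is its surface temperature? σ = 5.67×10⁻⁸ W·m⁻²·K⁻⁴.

Steady state: internal power = radiated power, P = εσA T⁴.
Radiating area A = 2·5.08 = 10.16 m².
T⁴ = P/(εσA) = 6750/(0.78·5.67×10⁻⁸·10.16) = 1.502×10¹⁰ K⁴.
T = (1.502×10¹⁰)^(1/4).

T ≈ 350 K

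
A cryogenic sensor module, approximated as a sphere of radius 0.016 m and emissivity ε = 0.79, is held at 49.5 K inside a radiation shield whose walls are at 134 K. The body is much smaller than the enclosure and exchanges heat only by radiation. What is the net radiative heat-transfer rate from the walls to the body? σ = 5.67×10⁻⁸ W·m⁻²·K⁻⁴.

P_net ≈ 0.0456 W

For a small grey body in a large enclosure: P_net = εσA(T_body⁴ − T_wall⁴).
A = 4πr² = 0.003217 m²; T_body⁴ − T_wall⁴ = 6.004×10⁶ − 3.224×10⁸ = -3.164×10⁸ K⁴.
|P_net| = 0.79·5.67×10⁻⁸·0.003217·3.164×10⁸.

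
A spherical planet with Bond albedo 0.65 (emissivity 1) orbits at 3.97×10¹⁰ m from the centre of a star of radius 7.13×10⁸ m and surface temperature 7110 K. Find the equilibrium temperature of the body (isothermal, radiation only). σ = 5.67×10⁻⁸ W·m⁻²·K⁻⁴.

The star's surface emits σT_*⁴; at distance d the flux is S = σT_*⁴(R_*/d)².
S = 5.67×10⁻⁸·(7110)⁴·(7.13×10⁸/3.97×10¹⁰)² = 46740 W/m².
For an isothermal sphere T⁴ = (1−a)S/(4σ) = 7.212×10¹⁰ K⁴.

T ≈ 518 K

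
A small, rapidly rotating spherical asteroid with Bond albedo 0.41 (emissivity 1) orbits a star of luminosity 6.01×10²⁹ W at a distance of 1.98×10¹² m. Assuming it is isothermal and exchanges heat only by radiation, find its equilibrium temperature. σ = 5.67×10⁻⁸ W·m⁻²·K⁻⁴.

T ≈ 422 K

First find the stellar flux at distance d: S = L/(4πd²) = 6.01×10²⁹/(4π·(1.98×10¹²)²) = 12200 W/m².
For an isothermal sphere, absorbed (1−a)S·πr² = emitted σ·4πr²·T⁴, so T⁴ = (1−a)S/(4σ).
T⁴ = 0.590·12200/(4·5.67×10⁻⁸) = 3.174×10¹⁰ K⁴.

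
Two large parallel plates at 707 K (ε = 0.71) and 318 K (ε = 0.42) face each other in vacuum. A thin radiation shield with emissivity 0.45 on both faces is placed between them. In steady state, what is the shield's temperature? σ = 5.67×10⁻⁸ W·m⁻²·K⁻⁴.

In steady state the net flux on the hot side equals that on the cold side.
σ(T₁⁴−T_s⁴)/D₁ = σ(T_s⁴−T₂⁴)/D₂, with D₁ = 1/ε₁+1/ε_s−1 = 2.631, D₂ = 1/ε_s+1/ε₂−1 = 3.603.
Solve for T_s⁴: T_s⁴ = (D₂·T₁⁴ + D₁·T₂⁴)/(D₁+D₂) = 1.487×10¹¹ K⁴.

T_s ≈ 621 K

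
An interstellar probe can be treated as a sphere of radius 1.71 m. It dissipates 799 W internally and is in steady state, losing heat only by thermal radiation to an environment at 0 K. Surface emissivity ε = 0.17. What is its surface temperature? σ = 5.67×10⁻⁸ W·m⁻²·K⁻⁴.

Steady state: internal power = radiated power, P = εσA T⁴.
Radiating area A = 4πr² = 36.75 m².
T⁴ = P/(εσA) = 799/(0.17·5.67×10⁻⁸·36.75) = 2.256×10⁹ K⁴.
T = (2.256×10⁹)^(1/4).

T ≈ 218 K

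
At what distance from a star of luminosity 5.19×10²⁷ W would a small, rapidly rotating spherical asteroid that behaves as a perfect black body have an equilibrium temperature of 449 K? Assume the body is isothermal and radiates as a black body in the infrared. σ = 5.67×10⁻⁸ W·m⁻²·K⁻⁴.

For an isothermal black-emitting sphere, (1−a)S·πr² = σ·4πr²·T⁴ ⇒ S = 4σT⁴/(1−a).
S = 4·5.67×10⁻⁸·(449)⁴/1.00 = 9218 W/m².
Flux falls as S = L/(4πd²), so d = √(L/(4πS)) = √(5.19×10²⁷/(4π·9218)).

d ≈ 2.12×10¹¹ m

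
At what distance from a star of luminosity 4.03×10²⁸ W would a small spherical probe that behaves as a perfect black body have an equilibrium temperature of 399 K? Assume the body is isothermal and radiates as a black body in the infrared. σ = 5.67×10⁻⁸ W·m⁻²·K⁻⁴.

For an isothermal black-emitting sphere, (1−a)S·πr² = σ·4πr²·T⁴ ⇒ S = 4σT⁴/(1−a).
S = 4·5.67×10⁻⁸·(399)⁴/1.00 = 5748 W/m².
Flux falls as S = L/(4πd²), so d = √(L/(4πS)) = √(4.03×10²⁸/(4π·5748)).

d ≈ 7.47×10¹¹ m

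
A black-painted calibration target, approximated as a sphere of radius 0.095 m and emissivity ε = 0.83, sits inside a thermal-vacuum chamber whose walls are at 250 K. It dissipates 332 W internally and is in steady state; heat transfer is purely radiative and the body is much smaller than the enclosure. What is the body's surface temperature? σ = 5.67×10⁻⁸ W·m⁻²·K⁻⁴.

T ≈ 507 K

For a small grey body in a large enclosure, net radiated power = εσA(T⁴ − T_w⁴).
Steady state: P = εσA(T⁴ − T_w⁴) with A = 4πr² = 0.1134 m².
T⁴ = P/(εσA) + T_w⁴ = 332/(0.83·5.67×10⁻⁸·0.1134) + (250)⁴
    = 6.220×10¹⁰ + 3.906×10⁹ = 6.611×10¹⁰ K⁴.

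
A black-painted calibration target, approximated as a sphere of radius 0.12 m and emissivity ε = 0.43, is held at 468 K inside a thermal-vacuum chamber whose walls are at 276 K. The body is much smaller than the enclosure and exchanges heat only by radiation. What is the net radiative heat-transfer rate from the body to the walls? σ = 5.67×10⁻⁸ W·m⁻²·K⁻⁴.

P_net ≈ 186 W

For a small grey body in a large enclosure: P_net = εσA(T_body⁴ − T_wall⁴).
A = 4πr² = 0.1810 m²; T_body⁴ − T_wall⁴ = 4.797×10¹⁰ − 5.803×10⁹ = 4.217×10¹⁰ K⁴.
|P_net| = 0.43·5.67×10⁻⁸·0.1810·4.217×10¹⁰.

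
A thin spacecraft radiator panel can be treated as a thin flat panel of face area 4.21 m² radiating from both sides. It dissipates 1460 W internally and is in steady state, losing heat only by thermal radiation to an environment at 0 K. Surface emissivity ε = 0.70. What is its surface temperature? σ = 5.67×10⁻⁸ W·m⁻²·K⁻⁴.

Steady state: internal power = radiated power, P = εσA T⁴.
Radiating area A = 2·4.21 = 8.420 m².
T⁴ = P/(εσA) = 1460/(0.70·5.67×10⁻⁸·8.420) = 4.369×10⁹ K⁴.
T = (4.369×10⁹)^(1/4).

T ≈ 257 K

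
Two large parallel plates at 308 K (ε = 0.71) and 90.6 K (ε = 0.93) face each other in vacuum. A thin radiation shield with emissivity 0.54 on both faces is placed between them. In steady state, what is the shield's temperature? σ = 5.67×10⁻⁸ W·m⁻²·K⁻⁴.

In steady state the net flux on the hot side equals that on the cold side.
σ(T₁⁴−T_s⁴)/D₁ = σ(T_s⁴−T₂⁴)/D₂, with D₁ = 1/ε₁+1/ε_s−1 = 2.260, D₂ = 1/ε_s+1/ε₂−1 = 1.927.
Solve for T_s⁴: T_s⁴ = (D₂·T₁⁴ + D₁·T₂⁴)/(D₁+D₂) = 4.178×10⁹ K⁴.

T_s ≈ 254 K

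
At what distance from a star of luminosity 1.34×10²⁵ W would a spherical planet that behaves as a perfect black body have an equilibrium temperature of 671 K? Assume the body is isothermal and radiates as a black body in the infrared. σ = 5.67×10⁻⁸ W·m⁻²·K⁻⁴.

For an isothermal black-emitting sphere, (1−a)S·πr² = σ·4πr²·T⁴ ⇒ S = 4σT⁴/(1−a).
S = 4·5.67×10⁻⁸·(671)⁴/1.00 = 45980 W/m².
Flux falls as S = L/(4πd²), so d = √(L/(4πS)) = √(1.34×10²⁵/(4π·45980)).

d ≈ 4.82×10⁹ m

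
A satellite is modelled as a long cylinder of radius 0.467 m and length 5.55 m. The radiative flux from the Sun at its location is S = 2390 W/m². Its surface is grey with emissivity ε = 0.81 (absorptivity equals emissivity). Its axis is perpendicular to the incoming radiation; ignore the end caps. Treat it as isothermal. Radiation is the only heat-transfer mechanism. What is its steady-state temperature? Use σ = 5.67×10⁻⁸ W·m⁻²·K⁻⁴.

At equilibrium, absorbed power = emitted power.
Absorbing cross-section = 2rL = 5.184 m²; emitting surface = 2πrL = 16.29 m² (ratio π).
εS·A_cross = εσ·A_surf·T⁴  ⇒  T⁴ = S/(πσ)   (ε cancels).
T⁴ = 2390/(π·5.67×10⁻⁸) = 1.342×10¹⁰ K⁴.
T = (1.342×10¹⁰)^(1/4).

T ≈ 340 K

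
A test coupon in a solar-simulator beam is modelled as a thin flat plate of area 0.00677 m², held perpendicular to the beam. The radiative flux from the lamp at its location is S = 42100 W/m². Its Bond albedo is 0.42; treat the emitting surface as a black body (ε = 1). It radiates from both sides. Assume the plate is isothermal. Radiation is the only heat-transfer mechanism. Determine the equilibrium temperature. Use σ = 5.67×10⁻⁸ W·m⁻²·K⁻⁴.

T ≈ 681 K

At equilibrium, absorbed power = emitted power.
Absorbing cross-section = A = 0.006770 m²; emitting surface = 2A = 0.01354 m² (ratio 2).
(1−a)S·A_cross = εσ·A_surf·T⁴  ⇒  T⁴ = (1−a)S/(2σ).
T⁴ = 0.580·42100/(2·5.67×10⁻⁸) = 2.153×10¹¹ K⁴.
T = (2.153×10¹¹)^(1/4).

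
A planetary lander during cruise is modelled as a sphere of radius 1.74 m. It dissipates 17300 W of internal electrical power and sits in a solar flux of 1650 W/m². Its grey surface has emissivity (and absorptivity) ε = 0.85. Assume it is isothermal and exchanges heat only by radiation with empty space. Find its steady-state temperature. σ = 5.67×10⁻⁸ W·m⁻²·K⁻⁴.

At steady state, absorbed solar power + internal power = radiated power.
Absorbed: α·S·A_cross = 0.85·1650·9.511 = 13340 W (cross-section πr²).
Total input = 13340 + 17300 = 30640 W.
Radiated: εσ·A_surf·T⁴ with A_surf = 4πr² = 38.05 m².
T⁴ = 30640/(0.85·5.67×10⁻⁸·38.05) = 1.671×10¹⁰ K⁴.

T ≈ 360 K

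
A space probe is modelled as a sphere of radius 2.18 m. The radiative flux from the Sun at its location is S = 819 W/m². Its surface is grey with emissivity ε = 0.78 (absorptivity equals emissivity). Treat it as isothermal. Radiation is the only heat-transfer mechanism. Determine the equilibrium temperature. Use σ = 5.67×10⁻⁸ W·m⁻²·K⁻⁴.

At equilibrium, absorbed power = emitted power.
Absorbing cross-section = πr² = 14.93 m²; emitting surface = 4πr² = 59.72 m² (ratio 4).
εS·A_cross = εσ·A_surf·T⁴  ⇒  T⁴ = S/(4σ)   (ε cancels).
T⁴ = 819/(4·5.67×10⁻⁸) = 3.611×10⁹ K⁴.
T = (3.611×10⁹)^(1/4).

T ≈ 245 K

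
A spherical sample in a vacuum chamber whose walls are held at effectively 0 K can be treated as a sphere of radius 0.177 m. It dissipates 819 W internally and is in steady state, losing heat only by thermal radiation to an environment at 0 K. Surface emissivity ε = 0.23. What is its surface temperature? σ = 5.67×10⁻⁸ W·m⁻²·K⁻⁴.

T ≈ 632 K

Steady state: internal power = radiated power, P = εσA T⁴.
Radiating area A = 4πr² = 0.3937 m².
T⁴ = P/(εσA) = 819/(0.23·5.67×10⁻⁸·0.3937) = 1.595×10¹¹ K⁴.
T = (1.595×10¹¹)^(1/4).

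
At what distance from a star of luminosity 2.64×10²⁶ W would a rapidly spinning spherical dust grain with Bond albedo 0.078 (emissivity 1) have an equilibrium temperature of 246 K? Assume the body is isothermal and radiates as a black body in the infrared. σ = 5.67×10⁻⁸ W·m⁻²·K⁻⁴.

For an isothermal black-emitting sphere, (1−a)S·πr² = σ·4πr²·T⁴ ⇒ S = 4σT⁴/(1−a).
S = 4·5.67×10⁻⁸·(246)⁴/0.922 = 900.9 W/m².
Flux falls as S = L/(4πd²), so d = √(L/(4πS)) = √(2.64×10²⁶/(4π·900.9)).

d ≈ 1.53×10¹¹ m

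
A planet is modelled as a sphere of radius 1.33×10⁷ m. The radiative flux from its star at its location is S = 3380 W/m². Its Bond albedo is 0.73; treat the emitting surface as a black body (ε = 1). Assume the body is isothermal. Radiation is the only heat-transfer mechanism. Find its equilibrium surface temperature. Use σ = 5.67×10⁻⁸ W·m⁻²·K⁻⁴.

At equilibrium, absorbed power = emitted power.
Absorbing cross-section = πr² = 5.557×10¹⁴ m²; emitting surface = 4πr² = 2.223×10¹⁵ m² (ratio 4).
(1−a)S·A_cross = εσ·A_surf·T⁴  ⇒  T⁴ = (1−a)S/(4σ).
T⁴ = 0.270·3380/(4·5.67×10⁻⁸) = 4.024×10⁹ K⁴.
T = (4.024×10⁹)^(1/4).

T ≈ 252 K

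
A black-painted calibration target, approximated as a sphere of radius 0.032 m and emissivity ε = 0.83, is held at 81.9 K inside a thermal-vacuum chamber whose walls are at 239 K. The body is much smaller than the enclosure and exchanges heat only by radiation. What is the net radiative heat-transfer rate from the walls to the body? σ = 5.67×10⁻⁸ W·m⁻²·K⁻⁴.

P_net ≈ 1.95 W

For a small grey body in a large enclosure: P_net = εσA(T_body⁴ − T_wall⁴).
A = 4πr² = 0.01287 m²; T_body⁴ − T_wall⁴ = 4.499×10⁷ − 3.263×10⁹ = -3.218×10⁹ K⁴.
|P_net| = 0.83·5.67×10⁻⁸·0.01287·3.218×10⁹.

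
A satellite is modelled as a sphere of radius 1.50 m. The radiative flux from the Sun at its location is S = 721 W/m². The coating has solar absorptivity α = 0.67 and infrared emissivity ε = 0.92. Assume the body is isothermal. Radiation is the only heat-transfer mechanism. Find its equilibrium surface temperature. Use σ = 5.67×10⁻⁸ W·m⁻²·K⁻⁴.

At equilibrium, absorbed power = emitted power.
Absorbing cross-section = πr² = 7.069 m²; emitting surface = 4πr² = 28.27 m² (ratio 4).
αS·A_cross = εσ·A_surf·T⁴  ⇒  T⁴ = αS/(ε·4σ).
T⁴ = 0.670·721/(0.92·4·5.67×10⁻⁸) = 2.315×10⁹ K⁴.
T = (2.315×10⁹)^(1/4).

T ≈ 219 K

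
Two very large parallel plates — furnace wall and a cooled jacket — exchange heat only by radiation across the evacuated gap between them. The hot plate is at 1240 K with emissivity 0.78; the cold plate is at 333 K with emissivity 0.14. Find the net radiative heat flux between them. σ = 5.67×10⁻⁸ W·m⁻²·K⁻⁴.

q ≈ 18000 W/m²

For two infinite grey parallel plates, q = σ(T₁⁴ − T₂⁴)/(1/ε₁ + 1/ε₂ − 1).
T₁⁴ − T₂⁴ = 2.364×10¹² − 1.230×10¹⁰ = 2.352×10¹² K⁴.
1/ε₁ + 1/ε₂ − 1 = 1.282 + 7.143 − 1 = 7.425.
q = 5.67×10⁻⁸ × 2.352×10¹² / 7.425.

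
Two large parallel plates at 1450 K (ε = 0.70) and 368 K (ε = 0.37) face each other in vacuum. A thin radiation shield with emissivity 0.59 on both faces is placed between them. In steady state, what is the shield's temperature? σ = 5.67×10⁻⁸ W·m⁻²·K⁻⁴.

In steady state the net flux on the hot side equals that on the cold side.
σ(T₁⁴−T_s⁴)/D₁ = σ(T_s⁴−T₂⁴)/D₂, with D₁ = 1/ε₁+1/ε_s−1 = 2.123, D₂ = 1/ε_s+1/ε₂−1 = 3.398.
Solve for T_s⁴: T_s⁴ = (D₂·T₁⁴ + D₁·T₂⁴)/(D₁+D₂) = 2.727×10¹² K⁴.

T_s ≈ 1290 K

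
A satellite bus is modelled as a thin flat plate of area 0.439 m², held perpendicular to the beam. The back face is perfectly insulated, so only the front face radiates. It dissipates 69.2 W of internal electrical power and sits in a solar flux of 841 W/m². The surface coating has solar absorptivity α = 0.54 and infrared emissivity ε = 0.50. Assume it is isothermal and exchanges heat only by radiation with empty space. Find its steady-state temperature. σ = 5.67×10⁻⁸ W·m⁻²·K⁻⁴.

At steady state, absorbed solar power + internal power = radiated power.
Absorbed: α·S·A_cross = 0.54·841·0.4390 = 199.4 W (cross-section A).
Total input = 199.4 + 69.2 = 268.6 W.
Radiated: εσ·A_surf·T⁴ with A_surf = A = 0.4390 m².
T⁴ = 268.6/(0.50·5.67×10⁻⁸·0.4390) = 2.158×10¹⁰ K⁴.

T ≈ 383 K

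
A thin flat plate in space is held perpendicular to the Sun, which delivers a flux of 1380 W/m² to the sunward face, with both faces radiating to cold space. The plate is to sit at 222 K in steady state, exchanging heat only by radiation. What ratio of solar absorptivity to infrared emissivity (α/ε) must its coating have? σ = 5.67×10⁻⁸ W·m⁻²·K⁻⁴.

α/ε ≈ 0.200

Balance: αS·A = εσ·2A·T⁴ ⇒ α/ε = 2σT⁴/S.
α/ε = 2·5.67×10⁻⁸·(222)⁴/1380 = 2·5.67×10⁻⁸·2.429×10⁹/1380.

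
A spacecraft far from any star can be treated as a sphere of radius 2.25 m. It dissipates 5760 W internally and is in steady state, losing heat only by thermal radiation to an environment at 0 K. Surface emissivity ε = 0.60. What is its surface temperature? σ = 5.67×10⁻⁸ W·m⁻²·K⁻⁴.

T ≈ 227 K

Steady state: internal power = radiated power, P = εσA T⁴.
Radiating area A = 4πr² = 63.62 m².
T⁴ = P/(εσA) = 5760/(0.60·5.67×10⁻⁸·63.62) = 2.661×10⁹ K⁴.
T = (2.661×10⁹)^(1/4).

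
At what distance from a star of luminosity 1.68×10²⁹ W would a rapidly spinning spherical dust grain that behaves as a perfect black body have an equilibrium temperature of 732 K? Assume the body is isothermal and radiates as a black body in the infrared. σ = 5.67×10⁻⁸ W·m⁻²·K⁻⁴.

For an isothermal black-emitting sphere, (1−a)S·πr² = σ·4πr²·T⁴ ⇒ S = 4σT⁴/(1−a).
S = 4·5.67×10⁻⁸·(732)⁴/1.00 = 65120 W/m².
Flux falls as S = L/(4πd²), so d = √(L/(4πS)) = √(1.68×10²⁹/(4π·65120)).

d ≈ 4.53×10¹¹ m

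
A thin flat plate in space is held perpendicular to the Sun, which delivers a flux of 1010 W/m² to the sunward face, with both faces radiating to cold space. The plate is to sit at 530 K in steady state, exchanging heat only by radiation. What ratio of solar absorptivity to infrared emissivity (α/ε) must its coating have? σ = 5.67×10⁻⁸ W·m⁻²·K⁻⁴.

α/ε ≈ 8.86

Balance: αS·A = εσ·2A·T⁴ ⇒ α/ε = 2σT⁴/S.
α/ε = 2·5.67×10⁻⁸·(530)⁴/1010 = 2·5.67×10⁻⁸·7.890×10¹⁰/1010.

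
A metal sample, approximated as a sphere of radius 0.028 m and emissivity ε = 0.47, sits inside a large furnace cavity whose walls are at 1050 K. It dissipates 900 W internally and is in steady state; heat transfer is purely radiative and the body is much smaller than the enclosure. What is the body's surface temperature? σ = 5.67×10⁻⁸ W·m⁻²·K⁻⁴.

For a small grey body in a large enclosure, net radiated power = εσA(T⁴ − T_w⁴).
Steady state: P = εσA(T⁴ − T_w⁴) with A = 4πr² = 0.009852 m².
T⁴ = P/(εσA) + T_w⁴ = 900/(0.47·5.67×10⁻⁸·0.009852) + (1050)⁴
    = 3.428×10¹² + 1.216×10¹² = 4.643×10¹² K⁴.

T ≈ 1470 K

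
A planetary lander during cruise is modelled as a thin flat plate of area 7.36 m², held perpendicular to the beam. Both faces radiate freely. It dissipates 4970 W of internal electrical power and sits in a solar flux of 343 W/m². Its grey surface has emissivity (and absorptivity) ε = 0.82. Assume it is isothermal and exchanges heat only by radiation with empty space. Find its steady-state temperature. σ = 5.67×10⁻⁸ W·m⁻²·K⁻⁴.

At steady state, absorbed solar power + internal power = radiated power.
Absorbed: α·S·A_cross = 0.82·343·7.360 = 2070 W (cross-section A).
Total input = 2070 + 4970 = 7040 W.
Radiated: εσ·A_surf·T⁴ with A_surf = 2A = 14.72 m².
T⁴ = 7040/(0.82·5.67×10⁻⁸·14.72) = 1.029×10¹⁰ K⁴.

T ≈ 318 K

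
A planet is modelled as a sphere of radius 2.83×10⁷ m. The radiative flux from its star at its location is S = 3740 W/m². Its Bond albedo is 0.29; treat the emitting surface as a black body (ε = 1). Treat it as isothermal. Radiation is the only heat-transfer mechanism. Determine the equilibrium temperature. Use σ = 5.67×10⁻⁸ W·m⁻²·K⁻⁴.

T ≈ 329 K

At equilibrium, absorbed power = emitted power.
Absorbing cross-section = πr² = 2.516×10¹⁵ m²; emitting surface = 4πr² = 1.006×10¹⁶ m² (ratio 4).
(1−a)S·A_cross = εσ·A_surf·T⁴  ⇒  T⁴ = (1−a)S/(4σ).
T⁴ = 0.710·3740/(4·5.67×10⁻⁸) = 1.171×10¹⁰ K⁴.
T = (1.171×10¹⁰)^(1/4).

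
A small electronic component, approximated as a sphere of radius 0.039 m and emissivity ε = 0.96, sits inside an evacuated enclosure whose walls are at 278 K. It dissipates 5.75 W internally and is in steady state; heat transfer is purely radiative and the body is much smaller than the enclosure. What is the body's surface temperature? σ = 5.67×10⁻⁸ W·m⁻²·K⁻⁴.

For a small grey body in a large enclosure, net radiated power = εσA(T⁴ − T_w⁴).
Steady state: P = εσA(T⁴ − T_w⁴) with A = 4πr² = 0.01911 m².
T⁴ = P/(εσA) + T_w⁴ = 5.75/(0.96·5.67×10⁻⁸·0.01911) + (278)⁴
    = 5.527×10⁹ + 5.973×10⁹ = 1.150×10¹⁰ K⁴.

T ≈ 327 K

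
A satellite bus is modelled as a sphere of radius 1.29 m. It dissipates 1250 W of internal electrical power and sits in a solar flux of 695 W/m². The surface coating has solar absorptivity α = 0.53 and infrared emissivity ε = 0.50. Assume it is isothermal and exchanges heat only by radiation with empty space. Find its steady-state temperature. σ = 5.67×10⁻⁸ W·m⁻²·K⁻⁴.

At steady state, absorbed solar power + internal power = radiated power.
Absorbed: α·S·A_cross = 0.53·695·5.228 = 1926 W (cross-section πr²).
Total input = 1926 + 1250 = 3176 W.
Radiated: εσ·A_surf·T⁴ with A_surf = 4πr² = 20.91 m².
T⁴ = 3176/(0.50·5.67×10⁻⁸·20.91) = 5.357×10⁹ K⁴.

T ≈ 271 K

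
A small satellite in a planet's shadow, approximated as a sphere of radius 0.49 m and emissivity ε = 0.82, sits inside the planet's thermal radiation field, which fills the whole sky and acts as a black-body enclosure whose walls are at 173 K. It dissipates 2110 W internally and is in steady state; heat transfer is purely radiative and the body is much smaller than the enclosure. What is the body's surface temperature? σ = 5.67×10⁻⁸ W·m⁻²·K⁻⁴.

For a small grey body in a large enclosure, net radiated power = εσA(T⁴ − T_w⁴).
Steady state: P = εσA(T⁴ − T_w⁴) with A = 4πr² = 3.017 m².
T⁴ = P/(εσA) + T_w⁴ = 2110/(0.82·5.67×10⁻⁸·3.017) + (173)⁴
    = 1.504×10¹⁰ + 8.957×10⁸ = 1.594×10¹⁰ K⁴.

T ≈ 355 K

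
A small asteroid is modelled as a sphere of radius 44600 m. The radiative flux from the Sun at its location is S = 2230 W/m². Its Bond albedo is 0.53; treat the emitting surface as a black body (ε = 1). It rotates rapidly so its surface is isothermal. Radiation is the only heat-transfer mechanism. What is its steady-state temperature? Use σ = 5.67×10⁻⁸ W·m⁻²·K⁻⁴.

T ≈ 261 K

At equilibrium, absorbed power = emitted power.
Absorbing cross-section = πr² = 6.249×10⁹ m²; emitting surface = 4πr² = 2.500×10¹⁰ m² (ratio 4).
(1−a)S·A_cross = εσ·A_surf·T⁴  ⇒  T⁴ = (1−a)S/(4σ).
T⁴ = 0.470·2230/(4·5.67×10⁻⁸) = 4.621×10⁹ K⁴.
T = (4.621×10⁹)^(1/4).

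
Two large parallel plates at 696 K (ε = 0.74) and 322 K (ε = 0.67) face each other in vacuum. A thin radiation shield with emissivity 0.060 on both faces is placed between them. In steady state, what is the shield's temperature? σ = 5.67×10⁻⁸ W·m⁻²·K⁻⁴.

In steady state the net flux on the hot side equals that on the cold side.
σ(T₁⁴−T_s⁴)/D₁ = σ(T_s⁴−T₂⁴)/D₂, with D₁ = 1/ε₁+1/ε_s−1 = 17.02, D₂ = 1/ε_s+1/ε₂−1 = 17.16.
Solve for T_s⁴: T_s⁴ = (D₂·T₁⁴ + D₁·T₂⁴)/(D₁+D₂) = 1.232×10¹¹ K⁴.

T_s ≈ 592 K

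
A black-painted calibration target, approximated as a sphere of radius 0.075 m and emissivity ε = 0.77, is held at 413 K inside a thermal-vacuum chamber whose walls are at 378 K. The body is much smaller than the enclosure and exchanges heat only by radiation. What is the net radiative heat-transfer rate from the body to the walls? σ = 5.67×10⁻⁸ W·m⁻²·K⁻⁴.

P_net ≈ 26.8 W

For a small grey body in a large enclosure: P_net = εσA(T_body⁴ − T_wall⁴).
A = 4πr² = 0.07069 m²; T_body⁴ − T_wall⁴ = 2.909×10¹⁰ − 2.042×10¹⁰ = 8.678×10⁹ K⁴.
|P_net| = 0.77·5.67×10⁻⁸·0.07069·8.678×10⁹.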